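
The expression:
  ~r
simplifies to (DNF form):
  ~r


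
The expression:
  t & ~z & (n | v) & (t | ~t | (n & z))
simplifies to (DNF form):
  (n & t & ~z) | (t & v & ~z)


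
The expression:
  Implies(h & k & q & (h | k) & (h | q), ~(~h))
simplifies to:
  True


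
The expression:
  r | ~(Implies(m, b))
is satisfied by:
  {r: True, m: True, b: False}
  {r: True, b: False, m: False}
  {r: True, m: True, b: True}
  {r: True, b: True, m: False}
  {m: True, b: False, r: False}


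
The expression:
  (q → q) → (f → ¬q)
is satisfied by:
  {q: False, f: False}
  {f: True, q: False}
  {q: True, f: False}


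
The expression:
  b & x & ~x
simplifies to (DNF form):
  False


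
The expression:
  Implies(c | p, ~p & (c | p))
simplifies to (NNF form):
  ~p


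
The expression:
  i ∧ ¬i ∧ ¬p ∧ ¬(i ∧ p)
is never true.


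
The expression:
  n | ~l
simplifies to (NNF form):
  n | ~l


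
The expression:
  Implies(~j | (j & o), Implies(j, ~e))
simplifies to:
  ~e | ~j | ~o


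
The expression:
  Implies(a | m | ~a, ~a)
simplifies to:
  ~a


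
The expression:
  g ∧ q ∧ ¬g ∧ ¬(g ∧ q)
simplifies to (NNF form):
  False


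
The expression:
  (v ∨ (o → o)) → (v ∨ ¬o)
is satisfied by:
  {v: True, o: False}
  {o: False, v: False}
  {o: True, v: True}


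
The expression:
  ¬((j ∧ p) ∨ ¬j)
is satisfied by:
  {j: True, p: False}


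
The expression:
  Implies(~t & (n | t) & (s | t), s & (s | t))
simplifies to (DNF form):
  True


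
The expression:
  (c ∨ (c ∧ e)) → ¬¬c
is always true.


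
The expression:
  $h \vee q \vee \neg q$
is always true.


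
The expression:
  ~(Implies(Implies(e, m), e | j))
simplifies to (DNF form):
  ~e & ~j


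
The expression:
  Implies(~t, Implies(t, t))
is always true.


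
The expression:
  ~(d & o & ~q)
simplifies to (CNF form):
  q | ~d | ~o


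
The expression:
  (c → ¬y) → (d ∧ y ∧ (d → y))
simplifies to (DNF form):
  (c ∧ y) ∨ (d ∧ y)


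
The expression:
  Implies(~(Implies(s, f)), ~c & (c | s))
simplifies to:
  f | ~c | ~s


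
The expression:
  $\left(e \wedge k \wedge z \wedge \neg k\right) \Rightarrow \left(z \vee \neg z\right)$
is always true.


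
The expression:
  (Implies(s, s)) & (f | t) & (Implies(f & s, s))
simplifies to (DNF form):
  f | t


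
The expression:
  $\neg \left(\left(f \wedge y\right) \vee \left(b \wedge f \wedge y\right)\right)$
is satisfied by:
  {y: False, f: False}
  {f: True, y: False}
  {y: True, f: False}


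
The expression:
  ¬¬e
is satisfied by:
  {e: True}


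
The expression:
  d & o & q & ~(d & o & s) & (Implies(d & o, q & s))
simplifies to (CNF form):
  False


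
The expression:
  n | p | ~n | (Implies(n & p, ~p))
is always true.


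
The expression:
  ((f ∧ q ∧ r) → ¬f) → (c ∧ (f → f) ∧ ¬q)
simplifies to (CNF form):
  (c ∨ q) ∧ (f ∨ ¬q) ∧ (r ∨ ¬q)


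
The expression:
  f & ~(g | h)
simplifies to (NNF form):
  f & ~g & ~h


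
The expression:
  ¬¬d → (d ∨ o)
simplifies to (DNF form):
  True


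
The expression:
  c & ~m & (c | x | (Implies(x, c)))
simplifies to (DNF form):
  c & ~m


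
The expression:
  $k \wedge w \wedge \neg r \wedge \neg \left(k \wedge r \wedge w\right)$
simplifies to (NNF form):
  $k \wedge w \wedge \neg r$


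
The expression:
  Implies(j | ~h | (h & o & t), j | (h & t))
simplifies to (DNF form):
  h | j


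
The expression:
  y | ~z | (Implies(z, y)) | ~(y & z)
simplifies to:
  True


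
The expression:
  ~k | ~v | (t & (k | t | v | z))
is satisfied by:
  {t: True, k: False, v: False}
  {k: False, v: False, t: False}
  {v: True, t: True, k: False}
  {v: True, k: False, t: False}
  {t: True, k: True, v: False}
  {k: True, t: False, v: False}
  {v: True, k: True, t: True}


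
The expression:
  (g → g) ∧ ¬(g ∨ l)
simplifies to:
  ¬g ∧ ¬l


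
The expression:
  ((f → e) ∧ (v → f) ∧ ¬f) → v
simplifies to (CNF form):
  f ∨ v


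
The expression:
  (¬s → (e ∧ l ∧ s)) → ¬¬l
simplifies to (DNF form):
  l ∨ ¬s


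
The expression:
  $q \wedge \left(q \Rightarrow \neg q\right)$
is never true.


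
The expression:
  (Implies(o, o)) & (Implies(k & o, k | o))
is always true.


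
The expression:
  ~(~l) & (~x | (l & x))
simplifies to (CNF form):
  l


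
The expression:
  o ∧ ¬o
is never true.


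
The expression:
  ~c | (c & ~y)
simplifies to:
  ~c | ~y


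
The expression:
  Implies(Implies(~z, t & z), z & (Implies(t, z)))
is always true.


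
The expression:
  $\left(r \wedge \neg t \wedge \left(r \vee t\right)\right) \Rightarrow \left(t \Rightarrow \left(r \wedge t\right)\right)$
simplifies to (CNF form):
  $\text{True}$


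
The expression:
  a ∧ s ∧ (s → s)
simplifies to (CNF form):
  a ∧ s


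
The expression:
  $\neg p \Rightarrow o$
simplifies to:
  $o \vee p$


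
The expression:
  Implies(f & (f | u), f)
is always true.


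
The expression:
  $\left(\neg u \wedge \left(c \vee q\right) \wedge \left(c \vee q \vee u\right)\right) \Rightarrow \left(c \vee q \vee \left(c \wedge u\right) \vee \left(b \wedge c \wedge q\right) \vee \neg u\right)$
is always true.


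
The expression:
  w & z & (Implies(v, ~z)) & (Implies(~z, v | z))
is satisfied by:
  {z: True, w: True, v: False}


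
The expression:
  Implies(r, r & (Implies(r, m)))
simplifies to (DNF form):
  m | ~r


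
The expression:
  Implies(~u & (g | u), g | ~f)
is always true.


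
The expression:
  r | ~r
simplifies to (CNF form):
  True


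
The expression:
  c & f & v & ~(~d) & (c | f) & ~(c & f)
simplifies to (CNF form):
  False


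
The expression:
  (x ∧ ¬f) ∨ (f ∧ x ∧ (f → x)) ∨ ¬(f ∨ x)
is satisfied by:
  {x: True, f: False}
  {f: False, x: False}
  {f: True, x: True}


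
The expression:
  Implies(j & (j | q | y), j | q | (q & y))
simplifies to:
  True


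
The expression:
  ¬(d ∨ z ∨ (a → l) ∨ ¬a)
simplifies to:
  a ∧ ¬d ∧ ¬l ∧ ¬z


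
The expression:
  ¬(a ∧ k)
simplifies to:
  ¬a ∨ ¬k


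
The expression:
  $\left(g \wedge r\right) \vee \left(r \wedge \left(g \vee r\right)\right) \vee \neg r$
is always true.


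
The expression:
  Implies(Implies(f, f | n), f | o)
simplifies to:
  f | o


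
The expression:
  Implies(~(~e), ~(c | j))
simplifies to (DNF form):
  ~e | (~c & ~j)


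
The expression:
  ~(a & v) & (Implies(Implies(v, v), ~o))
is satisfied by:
  {o: False, v: False, a: False}
  {a: True, o: False, v: False}
  {v: True, o: False, a: False}


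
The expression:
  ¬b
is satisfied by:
  {b: False}


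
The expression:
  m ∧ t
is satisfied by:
  {t: True, m: True}


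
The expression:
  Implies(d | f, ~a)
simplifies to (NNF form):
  ~a | (~d & ~f)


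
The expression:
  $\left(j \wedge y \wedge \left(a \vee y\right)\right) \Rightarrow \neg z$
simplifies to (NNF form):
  $\neg j \vee \neg y \vee \neg z$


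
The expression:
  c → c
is always true.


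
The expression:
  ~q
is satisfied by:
  {q: False}


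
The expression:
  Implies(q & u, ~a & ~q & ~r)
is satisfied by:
  {u: False, q: False}
  {q: True, u: False}
  {u: True, q: False}


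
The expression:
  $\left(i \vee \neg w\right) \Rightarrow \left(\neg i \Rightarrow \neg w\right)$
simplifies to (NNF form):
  $\text{True}$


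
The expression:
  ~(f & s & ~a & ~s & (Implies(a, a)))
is always true.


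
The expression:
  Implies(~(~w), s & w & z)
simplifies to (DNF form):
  ~w | (s & z)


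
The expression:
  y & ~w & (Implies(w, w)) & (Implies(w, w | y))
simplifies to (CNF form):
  y & ~w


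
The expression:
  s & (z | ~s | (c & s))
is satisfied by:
  {z: True, c: True, s: True}
  {z: True, s: True, c: False}
  {c: True, s: True, z: False}


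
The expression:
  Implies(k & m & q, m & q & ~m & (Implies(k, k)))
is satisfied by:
  {k: False, q: False, m: False}
  {m: True, k: False, q: False}
  {q: True, k: False, m: False}
  {m: True, q: True, k: False}
  {k: True, m: False, q: False}
  {m: True, k: True, q: False}
  {q: True, k: True, m: False}


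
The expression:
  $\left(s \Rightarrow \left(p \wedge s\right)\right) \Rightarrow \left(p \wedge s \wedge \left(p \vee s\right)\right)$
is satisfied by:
  {s: True}


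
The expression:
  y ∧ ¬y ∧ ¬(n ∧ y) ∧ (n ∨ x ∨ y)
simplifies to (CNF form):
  False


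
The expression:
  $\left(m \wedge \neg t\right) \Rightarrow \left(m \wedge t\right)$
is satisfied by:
  {t: True, m: False}
  {m: False, t: False}
  {m: True, t: True}


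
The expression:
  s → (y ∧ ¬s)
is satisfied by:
  {s: False}


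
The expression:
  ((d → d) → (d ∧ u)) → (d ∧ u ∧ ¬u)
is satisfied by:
  {u: False, d: False}
  {d: True, u: False}
  {u: True, d: False}


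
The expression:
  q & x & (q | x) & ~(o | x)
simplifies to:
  False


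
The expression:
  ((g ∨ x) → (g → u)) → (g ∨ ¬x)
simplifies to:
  g ∨ ¬x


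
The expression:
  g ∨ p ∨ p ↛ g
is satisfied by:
  {g: True, p: True}
  {g: True, p: False}
  {p: True, g: False}


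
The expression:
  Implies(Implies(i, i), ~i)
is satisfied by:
  {i: False}


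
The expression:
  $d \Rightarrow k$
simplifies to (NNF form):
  $k \vee \neg d$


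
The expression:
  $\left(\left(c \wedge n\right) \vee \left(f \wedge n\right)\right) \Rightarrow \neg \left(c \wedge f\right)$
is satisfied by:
  {c: False, n: False, f: False}
  {f: True, c: False, n: False}
  {n: True, c: False, f: False}
  {f: True, n: True, c: False}
  {c: True, f: False, n: False}
  {f: True, c: True, n: False}
  {n: True, c: True, f: False}


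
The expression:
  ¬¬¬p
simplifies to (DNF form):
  ¬p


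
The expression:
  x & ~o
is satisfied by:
  {x: True, o: False}


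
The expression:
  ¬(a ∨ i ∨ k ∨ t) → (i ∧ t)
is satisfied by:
  {i: True, a: True, t: True, k: True}
  {i: True, a: True, t: True, k: False}
  {i: True, a: True, k: True, t: False}
  {i: True, a: True, k: False, t: False}
  {i: True, t: True, k: True, a: False}
  {i: True, t: True, k: False, a: False}
  {i: True, t: False, k: True, a: False}
  {i: True, t: False, k: False, a: False}
  {a: True, t: True, k: True, i: False}
  {a: True, t: True, k: False, i: False}
  {a: True, k: True, t: False, i: False}
  {a: True, k: False, t: False, i: False}
  {t: True, k: True, a: False, i: False}
  {t: True, a: False, k: False, i: False}
  {k: True, a: False, t: False, i: False}


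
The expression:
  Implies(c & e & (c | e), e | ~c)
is always true.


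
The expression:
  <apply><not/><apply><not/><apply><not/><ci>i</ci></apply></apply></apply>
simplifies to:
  <apply><not/><ci>i</ci></apply>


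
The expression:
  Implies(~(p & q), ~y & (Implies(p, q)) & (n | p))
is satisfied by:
  {n: True, p: True, q: True, y: False}
  {p: True, q: True, y: False, n: False}
  {n: True, p: True, y: True, q: True}
  {p: True, y: True, q: True, n: False}
  {n: True, q: True, y: False, p: False}
  {n: True, q: False, y: False, p: False}


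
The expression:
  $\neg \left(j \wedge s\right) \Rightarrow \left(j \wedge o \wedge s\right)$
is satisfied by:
  {j: True, s: True}


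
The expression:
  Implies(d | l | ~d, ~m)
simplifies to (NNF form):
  ~m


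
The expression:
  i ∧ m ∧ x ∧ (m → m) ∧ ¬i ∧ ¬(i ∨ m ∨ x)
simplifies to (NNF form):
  False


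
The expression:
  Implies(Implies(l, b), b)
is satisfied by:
  {b: True, l: True}
  {b: True, l: False}
  {l: True, b: False}


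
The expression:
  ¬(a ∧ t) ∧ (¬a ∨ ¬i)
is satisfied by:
  {t: False, a: False, i: False}
  {i: True, t: False, a: False}
  {t: True, i: False, a: False}
  {i: True, t: True, a: False}
  {a: True, i: False, t: False}


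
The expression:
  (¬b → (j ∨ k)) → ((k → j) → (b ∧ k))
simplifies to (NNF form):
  (b ∧ k) ∨ (¬b ∧ ¬j)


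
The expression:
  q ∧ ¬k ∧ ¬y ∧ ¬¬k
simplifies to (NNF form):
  False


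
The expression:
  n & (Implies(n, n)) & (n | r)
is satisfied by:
  {n: True}


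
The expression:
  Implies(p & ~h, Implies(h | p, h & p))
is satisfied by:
  {h: True, p: False}
  {p: False, h: False}
  {p: True, h: True}


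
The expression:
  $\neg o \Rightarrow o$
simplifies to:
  $o$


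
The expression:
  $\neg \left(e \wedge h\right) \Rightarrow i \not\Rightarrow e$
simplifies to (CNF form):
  $\left(e \vee i\right) \wedge \left(e \vee \neg e\right) \wedge \left(h \vee i\right) \wedge \left(h \vee \neg e\right)$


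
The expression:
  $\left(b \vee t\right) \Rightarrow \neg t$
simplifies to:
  $\neg t$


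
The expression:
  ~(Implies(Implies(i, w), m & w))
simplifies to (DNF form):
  (w & ~m) | (~i & ~w)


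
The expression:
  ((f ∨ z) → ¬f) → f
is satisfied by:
  {f: True}


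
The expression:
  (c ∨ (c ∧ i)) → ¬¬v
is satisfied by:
  {v: True, c: False}
  {c: False, v: False}
  {c: True, v: True}


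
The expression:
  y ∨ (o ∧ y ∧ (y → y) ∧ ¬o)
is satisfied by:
  {y: True}


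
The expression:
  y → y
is always true.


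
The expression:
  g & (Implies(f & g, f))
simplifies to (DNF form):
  g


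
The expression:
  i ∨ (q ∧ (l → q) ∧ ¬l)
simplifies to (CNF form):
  (i ∨ q) ∧ (i ∨ ¬l)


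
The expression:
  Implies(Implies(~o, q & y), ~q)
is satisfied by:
  {o: False, q: False, y: False}
  {y: True, o: False, q: False}
  {o: True, y: False, q: False}
  {y: True, o: True, q: False}
  {q: True, y: False, o: False}


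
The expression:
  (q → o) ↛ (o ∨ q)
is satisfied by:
  {q: False, o: False}


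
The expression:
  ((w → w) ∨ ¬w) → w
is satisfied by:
  {w: True}


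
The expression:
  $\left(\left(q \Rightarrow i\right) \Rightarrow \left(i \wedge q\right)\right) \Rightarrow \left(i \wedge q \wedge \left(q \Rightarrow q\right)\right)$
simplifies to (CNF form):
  $i \vee \neg q$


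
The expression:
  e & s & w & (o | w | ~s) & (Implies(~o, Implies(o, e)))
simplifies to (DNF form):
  e & s & w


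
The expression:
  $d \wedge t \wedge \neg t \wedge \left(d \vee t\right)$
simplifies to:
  $\text{False}$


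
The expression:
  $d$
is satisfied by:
  {d: True}


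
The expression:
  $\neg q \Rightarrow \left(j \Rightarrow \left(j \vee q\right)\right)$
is always true.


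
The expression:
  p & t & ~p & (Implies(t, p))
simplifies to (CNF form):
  False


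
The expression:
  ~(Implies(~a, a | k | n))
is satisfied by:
  {n: False, k: False, a: False}


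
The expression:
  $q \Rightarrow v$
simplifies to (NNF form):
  $v \vee \neg q$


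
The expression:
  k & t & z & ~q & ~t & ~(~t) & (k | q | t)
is never true.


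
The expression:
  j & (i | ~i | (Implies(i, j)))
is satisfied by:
  {j: True}


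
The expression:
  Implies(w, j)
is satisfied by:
  {j: True, w: False}
  {w: False, j: False}
  {w: True, j: True}


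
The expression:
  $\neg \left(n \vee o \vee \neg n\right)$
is never true.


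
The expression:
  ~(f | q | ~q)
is never true.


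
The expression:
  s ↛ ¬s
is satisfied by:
  {s: True}


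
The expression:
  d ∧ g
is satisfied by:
  {d: True, g: True}


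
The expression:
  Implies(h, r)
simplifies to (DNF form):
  r | ~h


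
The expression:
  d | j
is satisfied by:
  {d: True, j: True}
  {d: True, j: False}
  {j: True, d: False}


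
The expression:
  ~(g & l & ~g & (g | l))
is always true.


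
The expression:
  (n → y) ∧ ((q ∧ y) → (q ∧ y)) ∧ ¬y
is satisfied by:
  {n: False, y: False}


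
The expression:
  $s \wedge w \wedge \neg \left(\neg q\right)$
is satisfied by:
  {w: True, q: True, s: True}


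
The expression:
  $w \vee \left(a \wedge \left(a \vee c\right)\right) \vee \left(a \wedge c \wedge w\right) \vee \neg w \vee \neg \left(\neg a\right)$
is always true.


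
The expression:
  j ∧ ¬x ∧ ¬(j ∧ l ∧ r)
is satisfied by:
  {j: True, x: False, l: False, r: False}
  {j: True, r: True, x: False, l: False}
  {j: True, l: True, x: False, r: False}


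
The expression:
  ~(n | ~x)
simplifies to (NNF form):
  x & ~n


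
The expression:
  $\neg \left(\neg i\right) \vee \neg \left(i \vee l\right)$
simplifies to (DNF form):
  $i \vee \neg l$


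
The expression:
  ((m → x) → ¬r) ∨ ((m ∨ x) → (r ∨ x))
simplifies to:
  True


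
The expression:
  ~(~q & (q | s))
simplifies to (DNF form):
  q | ~s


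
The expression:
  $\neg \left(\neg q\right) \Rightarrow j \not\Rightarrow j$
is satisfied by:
  {q: False}


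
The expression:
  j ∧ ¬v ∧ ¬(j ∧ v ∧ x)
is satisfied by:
  {j: True, v: False}


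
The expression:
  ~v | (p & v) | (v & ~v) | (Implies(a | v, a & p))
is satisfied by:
  {p: True, v: False}
  {v: False, p: False}
  {v: True, p: True}


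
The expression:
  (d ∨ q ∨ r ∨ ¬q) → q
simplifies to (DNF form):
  q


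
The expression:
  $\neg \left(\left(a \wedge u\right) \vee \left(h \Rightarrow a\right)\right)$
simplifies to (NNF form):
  $h \wedge \neg a$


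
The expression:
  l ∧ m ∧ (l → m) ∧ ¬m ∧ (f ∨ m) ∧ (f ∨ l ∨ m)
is never true.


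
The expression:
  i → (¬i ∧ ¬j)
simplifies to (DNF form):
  ¬i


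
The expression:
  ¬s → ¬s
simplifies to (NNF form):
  True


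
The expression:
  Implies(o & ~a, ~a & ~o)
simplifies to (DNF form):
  a | ~o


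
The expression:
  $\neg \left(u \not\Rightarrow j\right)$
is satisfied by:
  {j: True, u: False}
  {u: False, j: False}
  {u: True, j: True}


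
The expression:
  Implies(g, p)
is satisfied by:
  {p: True, g: False}
  {g: False, p: False}
  {g: True, p: True}


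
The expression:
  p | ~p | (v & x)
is always true.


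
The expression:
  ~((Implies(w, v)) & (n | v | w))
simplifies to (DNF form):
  (w & ~v) | (~n & ~v)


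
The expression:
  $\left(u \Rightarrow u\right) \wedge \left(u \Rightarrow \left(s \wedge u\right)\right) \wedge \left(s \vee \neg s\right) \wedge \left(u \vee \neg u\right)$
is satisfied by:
  {s: True, u: False}
  {u: False, s: False}
  {u: True, s: True}


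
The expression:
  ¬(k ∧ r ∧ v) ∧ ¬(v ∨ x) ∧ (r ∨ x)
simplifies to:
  r ∧ ¬v ∧ ¬x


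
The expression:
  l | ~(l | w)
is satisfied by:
  {l: True, w: False}
  {w: False, l: False}
  {w: True, l: True}


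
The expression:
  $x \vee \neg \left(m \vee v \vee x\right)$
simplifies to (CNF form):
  $\left(x \vee \neg m\right) \wedge \left(x \vee \neg v\right)$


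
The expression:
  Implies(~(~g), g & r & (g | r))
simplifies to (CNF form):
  r | ~g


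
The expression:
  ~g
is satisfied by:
  {g: False}


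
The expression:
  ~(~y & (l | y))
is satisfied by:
  {y: True, l: False}
  {l: False, y: False}
  {l: True, y: True}


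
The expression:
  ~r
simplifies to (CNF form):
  ~r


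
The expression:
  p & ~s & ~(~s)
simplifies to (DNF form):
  False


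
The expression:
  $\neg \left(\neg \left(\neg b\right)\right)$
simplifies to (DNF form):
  $\neg b$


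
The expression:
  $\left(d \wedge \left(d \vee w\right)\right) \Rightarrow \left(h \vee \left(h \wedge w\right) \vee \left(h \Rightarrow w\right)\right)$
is always true.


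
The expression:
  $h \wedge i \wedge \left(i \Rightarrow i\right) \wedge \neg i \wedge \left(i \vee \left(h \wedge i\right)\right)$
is never true.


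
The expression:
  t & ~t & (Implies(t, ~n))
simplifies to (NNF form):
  False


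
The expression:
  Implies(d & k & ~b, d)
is always true.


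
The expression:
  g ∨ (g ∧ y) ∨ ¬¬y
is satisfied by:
  {y: True, g: True}
  {y: True, g: False}
  {g: True, y: False}


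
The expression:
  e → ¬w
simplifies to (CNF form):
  ¬e ∨ ¬w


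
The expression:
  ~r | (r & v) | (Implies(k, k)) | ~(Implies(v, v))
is always true.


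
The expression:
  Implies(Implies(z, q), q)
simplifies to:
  q | z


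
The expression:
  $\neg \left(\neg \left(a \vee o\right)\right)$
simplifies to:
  $a \vee o$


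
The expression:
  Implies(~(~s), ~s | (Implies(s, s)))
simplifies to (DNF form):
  True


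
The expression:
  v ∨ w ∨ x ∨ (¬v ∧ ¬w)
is always true.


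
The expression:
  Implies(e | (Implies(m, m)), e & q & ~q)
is never true.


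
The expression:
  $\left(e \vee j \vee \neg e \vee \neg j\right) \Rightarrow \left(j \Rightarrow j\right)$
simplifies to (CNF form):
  $\text{True}$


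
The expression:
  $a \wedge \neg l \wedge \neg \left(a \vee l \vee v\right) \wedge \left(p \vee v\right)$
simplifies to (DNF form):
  $\text{False}$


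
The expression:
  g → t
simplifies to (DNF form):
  t ∨ ¬g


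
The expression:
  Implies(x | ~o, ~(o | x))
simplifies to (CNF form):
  ~x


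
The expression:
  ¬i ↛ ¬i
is never true.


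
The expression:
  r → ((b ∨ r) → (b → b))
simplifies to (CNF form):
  True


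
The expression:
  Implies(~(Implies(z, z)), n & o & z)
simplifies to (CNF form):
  True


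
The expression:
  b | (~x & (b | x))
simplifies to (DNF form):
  b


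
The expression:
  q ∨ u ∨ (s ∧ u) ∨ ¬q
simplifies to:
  True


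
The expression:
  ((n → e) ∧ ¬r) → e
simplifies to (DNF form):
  e ∨ n ∨ r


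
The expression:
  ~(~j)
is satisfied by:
  {j: True}


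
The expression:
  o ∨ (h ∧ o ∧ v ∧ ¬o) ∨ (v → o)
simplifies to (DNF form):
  o ∨ ¬v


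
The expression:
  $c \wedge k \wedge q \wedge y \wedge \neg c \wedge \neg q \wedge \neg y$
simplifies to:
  $\text{False}$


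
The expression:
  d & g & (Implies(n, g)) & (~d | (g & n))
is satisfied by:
  {g: True, d: True, n: True}


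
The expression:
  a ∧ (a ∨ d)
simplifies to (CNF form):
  a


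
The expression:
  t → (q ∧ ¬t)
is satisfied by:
  {t: False}


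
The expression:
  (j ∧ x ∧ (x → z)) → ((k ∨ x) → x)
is always true.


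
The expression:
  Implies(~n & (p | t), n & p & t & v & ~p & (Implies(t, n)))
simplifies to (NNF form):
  n | (~p & ~t)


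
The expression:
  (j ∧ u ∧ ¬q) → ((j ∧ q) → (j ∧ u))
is always true.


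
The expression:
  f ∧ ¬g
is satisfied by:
  {f: True, g: False}


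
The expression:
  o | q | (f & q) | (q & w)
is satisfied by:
  {q: True, o: True}
  {q: True, o: False}
  {o: True, q: False}


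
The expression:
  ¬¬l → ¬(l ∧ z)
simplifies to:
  ¬l ∨ ¬z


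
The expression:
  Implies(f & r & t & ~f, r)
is always true.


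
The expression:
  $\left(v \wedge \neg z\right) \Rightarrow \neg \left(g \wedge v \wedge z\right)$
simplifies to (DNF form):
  $\text{True}$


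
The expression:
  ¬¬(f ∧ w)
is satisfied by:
  {w: True, f: True}


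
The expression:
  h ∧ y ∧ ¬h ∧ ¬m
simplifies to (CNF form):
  False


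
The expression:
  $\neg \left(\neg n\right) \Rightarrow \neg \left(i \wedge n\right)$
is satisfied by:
  {n: False, i: False}
  {i: True, n: False}
  {n: True, i: False}


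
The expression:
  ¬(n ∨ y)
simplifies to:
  ¬n ∧ ¬y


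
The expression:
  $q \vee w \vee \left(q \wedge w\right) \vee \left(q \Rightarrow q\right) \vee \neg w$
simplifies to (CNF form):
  $\text{True}$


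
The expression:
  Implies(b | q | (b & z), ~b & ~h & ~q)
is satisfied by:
  {q: False, b: False}


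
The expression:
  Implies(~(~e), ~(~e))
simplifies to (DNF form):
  True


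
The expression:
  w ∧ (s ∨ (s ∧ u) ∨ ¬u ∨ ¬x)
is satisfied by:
  {s: True, w: True, u: False, x: False}
  {w: True, s: False, u: False, x: False}
  {x: True, s: True, w: True, u: False}
  {x: True, w: True, s: False, u: False}
  {s: True, u: True, w: True, x: False}
  {u: True, w: True, x: False, s: False}
  {x: True, u: True, w: True, s: True}


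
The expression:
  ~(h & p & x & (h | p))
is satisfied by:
  {p: False, x: False, h: False}
  {h: True, p: False, x: False}
  {x: True, p: False, h: False}
  {h: True, x: True, p: False}
  {p: True, h: False, x: False}
  {h: True, p: True, x: False}
  {x: True, p: True, h: False}


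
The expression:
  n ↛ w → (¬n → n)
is always true.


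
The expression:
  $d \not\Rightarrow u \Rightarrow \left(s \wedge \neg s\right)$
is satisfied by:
  {u: True, d: False}
  {d: False, u: False}
  {d: True, u: True}


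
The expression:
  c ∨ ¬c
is always true.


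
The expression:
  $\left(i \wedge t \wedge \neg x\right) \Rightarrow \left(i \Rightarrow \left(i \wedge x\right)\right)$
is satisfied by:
  {x: True, i: False, t: False}
  {i: False, t: False, x: False}
  {x: True, t: True, i: False}
  {t: True, i: False, x: False}
  {x: True, i: True, t: False}
  {i: True, x: False, t: False}
  {x: True, t: True, i: True}


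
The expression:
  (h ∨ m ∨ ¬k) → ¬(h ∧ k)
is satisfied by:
  {h: False, k: False}
  {k: True, h: False}
  {h: True, k: False}


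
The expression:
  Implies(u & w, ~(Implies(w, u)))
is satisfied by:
  {w: False, u: False}
  {u: True, w: False}
  {w: True, u: False}


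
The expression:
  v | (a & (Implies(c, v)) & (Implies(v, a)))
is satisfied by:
  {a: True, v: True, c: False}
  {v: True, c: False, a: False}
  {a: True, v: True, c: True}
  {v: True, c: True, a: False}
  {a: True, c: False, v: False}


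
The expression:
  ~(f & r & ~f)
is always true.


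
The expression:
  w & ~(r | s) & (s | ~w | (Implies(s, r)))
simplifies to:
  w & ~r & ~s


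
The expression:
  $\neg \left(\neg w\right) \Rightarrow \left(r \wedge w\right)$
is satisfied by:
  {r: True, w: False}
  {w: False, r: False}
  {w: True, r: True}


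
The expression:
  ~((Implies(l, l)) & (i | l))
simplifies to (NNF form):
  ~i & ~l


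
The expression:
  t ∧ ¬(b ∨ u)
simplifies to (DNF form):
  t ∧ ¬b ∧ ¬u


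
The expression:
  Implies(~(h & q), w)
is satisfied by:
  {h: True, w: True, q: True}
  {h: True, w: True, q: False}
  {w: True, q: True, h: False}
  {w: True, q: False, h: False}
  {h: True, q: True, w: False}


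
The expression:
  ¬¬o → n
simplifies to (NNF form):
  n ∨ ¬o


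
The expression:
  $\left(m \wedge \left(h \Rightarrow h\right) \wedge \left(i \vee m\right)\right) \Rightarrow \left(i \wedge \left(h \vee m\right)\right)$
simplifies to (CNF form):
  $i \vee \neg m$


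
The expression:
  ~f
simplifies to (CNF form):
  ~f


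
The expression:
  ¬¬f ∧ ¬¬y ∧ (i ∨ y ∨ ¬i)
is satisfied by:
  {f: True, y: True}


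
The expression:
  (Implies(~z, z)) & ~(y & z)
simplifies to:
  z & ~y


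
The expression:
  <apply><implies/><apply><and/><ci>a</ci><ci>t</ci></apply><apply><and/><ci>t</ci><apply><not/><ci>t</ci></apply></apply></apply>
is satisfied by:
  {t: False, a: False}
  {a: True, t: False}
  {t: True, a: False}


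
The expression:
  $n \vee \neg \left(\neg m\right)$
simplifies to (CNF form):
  $m \vee n$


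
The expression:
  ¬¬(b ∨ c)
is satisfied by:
  {b: True, c: True}
  {b: True, c: False}
  {c: True, b: False}


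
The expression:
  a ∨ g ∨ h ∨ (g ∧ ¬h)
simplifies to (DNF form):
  a ∨ g ∨ h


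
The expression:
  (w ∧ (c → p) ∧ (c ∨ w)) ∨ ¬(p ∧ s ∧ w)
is always true.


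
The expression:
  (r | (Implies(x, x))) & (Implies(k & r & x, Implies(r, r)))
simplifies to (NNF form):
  True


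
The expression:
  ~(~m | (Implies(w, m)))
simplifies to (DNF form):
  False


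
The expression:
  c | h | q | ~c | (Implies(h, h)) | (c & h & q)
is always true.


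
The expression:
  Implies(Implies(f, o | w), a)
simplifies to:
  a | (f & ~o & ~w)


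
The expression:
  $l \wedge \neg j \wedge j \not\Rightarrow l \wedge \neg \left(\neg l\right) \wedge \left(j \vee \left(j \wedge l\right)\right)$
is never true.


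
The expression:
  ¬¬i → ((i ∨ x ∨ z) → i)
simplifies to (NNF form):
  True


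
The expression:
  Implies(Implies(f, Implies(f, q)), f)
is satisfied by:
  {f: True}


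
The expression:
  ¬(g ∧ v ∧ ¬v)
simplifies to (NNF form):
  True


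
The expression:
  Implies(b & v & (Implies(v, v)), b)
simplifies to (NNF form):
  True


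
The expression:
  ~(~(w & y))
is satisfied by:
  {w: True, y: True}


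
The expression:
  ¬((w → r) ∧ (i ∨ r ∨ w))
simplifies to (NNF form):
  ¬r ∧ (w ∨ ¬i)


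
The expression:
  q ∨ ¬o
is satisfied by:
  {q: True, o: False}
  {o: False, q: False}
  {o: True, q: True}


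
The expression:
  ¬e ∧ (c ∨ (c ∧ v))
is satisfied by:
  {c: True, e: False}


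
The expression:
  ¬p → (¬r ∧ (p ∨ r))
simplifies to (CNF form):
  p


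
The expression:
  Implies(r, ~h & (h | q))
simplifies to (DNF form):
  ~r | (q & ~h)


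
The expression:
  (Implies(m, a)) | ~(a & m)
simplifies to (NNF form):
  True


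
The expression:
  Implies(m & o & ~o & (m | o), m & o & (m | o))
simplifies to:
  True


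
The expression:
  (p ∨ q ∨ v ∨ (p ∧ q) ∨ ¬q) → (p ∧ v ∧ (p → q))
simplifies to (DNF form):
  p ∧ q ∧ v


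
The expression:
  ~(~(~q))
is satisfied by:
  {q: False}


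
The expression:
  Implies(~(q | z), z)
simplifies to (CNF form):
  q | z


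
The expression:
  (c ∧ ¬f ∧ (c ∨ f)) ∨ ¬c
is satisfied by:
  {c: False, f: False}
  {f: True, c: False}
  {c: True, f: False}


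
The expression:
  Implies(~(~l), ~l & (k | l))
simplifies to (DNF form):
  ~l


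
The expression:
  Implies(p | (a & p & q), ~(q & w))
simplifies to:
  ~p | ~q | ~w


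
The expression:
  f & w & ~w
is never true.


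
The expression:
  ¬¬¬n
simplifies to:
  ¬n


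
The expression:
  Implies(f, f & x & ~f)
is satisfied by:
  {f: False}


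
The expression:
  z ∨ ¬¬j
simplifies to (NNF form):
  j ∨ z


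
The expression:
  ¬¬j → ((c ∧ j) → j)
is always true.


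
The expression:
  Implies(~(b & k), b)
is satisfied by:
  {b: True}


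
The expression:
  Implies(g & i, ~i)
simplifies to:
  ~g | ~i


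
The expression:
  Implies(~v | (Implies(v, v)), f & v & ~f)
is never true.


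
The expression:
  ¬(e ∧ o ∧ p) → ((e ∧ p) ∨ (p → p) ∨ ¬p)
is always true.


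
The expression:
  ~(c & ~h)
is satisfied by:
  {h: True, c: False}
  {c: False, h: False}
  {c: True, h: True}


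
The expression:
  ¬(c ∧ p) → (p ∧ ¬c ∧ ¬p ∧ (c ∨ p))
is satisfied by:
  {c: True, p: True}


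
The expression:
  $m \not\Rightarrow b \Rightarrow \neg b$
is always true.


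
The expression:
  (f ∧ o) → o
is always true.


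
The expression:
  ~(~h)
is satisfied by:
  {h: True}


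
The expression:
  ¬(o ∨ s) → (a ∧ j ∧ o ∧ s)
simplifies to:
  o ∨ s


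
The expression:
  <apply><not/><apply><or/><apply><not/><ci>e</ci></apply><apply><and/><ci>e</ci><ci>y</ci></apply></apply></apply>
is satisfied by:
  {e: True, y: False}


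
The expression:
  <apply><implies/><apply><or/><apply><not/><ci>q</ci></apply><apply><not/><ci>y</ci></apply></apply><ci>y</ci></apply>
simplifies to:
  <ci>y</ci>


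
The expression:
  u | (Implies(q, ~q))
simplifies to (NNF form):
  u | ~q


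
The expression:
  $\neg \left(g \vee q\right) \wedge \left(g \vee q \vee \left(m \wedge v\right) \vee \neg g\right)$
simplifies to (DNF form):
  $\neg g \wedge \neg q$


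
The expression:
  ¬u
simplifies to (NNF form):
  ¬u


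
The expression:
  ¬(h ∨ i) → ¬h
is always true.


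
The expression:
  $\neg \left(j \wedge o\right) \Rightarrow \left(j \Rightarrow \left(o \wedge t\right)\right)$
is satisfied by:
  {o: True, j: False}
  {j: False, o: False}
  {j: True, o: True}


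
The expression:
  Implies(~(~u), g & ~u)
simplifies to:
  ~u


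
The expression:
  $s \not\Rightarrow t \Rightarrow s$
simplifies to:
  $\text{True}$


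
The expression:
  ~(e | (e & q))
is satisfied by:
  {e: False}


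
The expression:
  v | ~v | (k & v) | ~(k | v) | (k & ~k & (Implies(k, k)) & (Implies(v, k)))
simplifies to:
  True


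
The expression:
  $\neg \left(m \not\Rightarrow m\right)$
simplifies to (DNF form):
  $\text{True}$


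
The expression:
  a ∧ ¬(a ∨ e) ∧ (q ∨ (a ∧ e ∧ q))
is never true.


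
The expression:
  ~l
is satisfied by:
  {l: False}


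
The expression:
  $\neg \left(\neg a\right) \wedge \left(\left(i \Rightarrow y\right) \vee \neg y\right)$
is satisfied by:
  {a: True}


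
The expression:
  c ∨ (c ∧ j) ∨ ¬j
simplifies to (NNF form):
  c ∨ ¬j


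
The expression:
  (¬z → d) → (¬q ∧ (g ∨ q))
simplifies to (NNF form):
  (g ∨ ¬d) ∧ (g ∨ ¬z) ∧ (¬d ∨ ¬q) ∧ (¬q ∨ ¬z)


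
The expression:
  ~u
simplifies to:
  ~u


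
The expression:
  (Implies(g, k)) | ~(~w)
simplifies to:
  k | w | ~g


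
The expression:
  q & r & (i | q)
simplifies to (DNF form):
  q & r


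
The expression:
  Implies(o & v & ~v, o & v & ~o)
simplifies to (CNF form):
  True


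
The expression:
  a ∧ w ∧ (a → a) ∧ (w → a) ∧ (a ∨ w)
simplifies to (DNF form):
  a ∧ w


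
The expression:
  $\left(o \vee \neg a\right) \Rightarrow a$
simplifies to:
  $a$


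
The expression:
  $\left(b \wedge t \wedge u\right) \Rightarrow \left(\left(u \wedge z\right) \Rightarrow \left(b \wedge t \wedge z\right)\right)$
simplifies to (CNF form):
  $\text{True}$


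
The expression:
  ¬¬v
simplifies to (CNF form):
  v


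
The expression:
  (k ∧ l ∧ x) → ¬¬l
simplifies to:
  True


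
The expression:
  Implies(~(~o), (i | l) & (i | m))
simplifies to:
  i | ~o | (l & m)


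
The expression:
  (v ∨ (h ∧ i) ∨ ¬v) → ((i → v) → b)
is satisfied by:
  {i: True, b: True, v: False}
  {b: True, v: False, i: False}
  {i: True, b: True, v: True}
  {b: True, v: True, i: False}
  {i: True, v: False, b: False}


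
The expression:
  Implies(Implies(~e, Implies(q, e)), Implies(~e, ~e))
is always true.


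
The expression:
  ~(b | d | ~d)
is never true.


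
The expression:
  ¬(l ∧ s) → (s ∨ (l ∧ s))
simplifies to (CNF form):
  s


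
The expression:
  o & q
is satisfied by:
  {o: True, q: True}


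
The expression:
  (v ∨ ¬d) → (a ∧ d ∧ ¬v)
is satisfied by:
  {d: True, v: False}


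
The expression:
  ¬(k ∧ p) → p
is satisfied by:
  {p: True}


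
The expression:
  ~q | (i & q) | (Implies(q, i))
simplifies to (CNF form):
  i | ~q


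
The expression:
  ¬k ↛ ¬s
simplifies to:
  s ∧ ¬k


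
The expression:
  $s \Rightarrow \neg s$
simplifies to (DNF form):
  $\neg s$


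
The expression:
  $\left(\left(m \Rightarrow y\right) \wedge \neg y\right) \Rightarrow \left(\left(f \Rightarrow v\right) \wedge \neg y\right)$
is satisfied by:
  {y: True, m: True, v: True, f: False}
  {y: True, m: True, v: False, f: False}
  {y: True, v: True, m: False, f: False}
  {y: True, v: False, m: False, f: False}
  {m: True, v: True, y: False, f: False}
  {m: True, v: False, y: False, f: False}
  {v: True, y: False, m: False, f: False}
  {v: False, y: False, m: False, f: False}
  {f: True, y: True, m: True, v: True}
  {f: True, y: True, m: True, v: False}
  {f: True, y: True, v: True, m: False}
  {f: True, y: True, v: False, m: False}
  {f: True, m: True, v: True, y: False}
  {f: True, m: True, v: False, y: False}
  {f: True, v: True, m: False, y: False}


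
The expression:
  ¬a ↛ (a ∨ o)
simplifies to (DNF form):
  ¬a ∧ ¬o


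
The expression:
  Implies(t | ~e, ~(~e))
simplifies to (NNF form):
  e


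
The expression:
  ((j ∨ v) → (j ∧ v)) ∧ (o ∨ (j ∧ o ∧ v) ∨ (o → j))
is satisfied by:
  {j: False, v: False}
  {v: True, j: True}


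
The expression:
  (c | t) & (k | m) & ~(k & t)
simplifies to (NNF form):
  (c | t) & (k | m) & (~k | ~t)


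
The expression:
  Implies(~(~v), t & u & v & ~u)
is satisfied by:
  {v: False}


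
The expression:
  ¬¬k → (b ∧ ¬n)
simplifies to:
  (b ∧ ¬n) ∨ ¬k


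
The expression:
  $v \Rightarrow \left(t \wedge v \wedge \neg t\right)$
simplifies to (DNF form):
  $\neg v$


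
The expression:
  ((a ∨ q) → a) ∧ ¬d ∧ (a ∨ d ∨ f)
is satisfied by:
  {a: True, f: True, q: False, d: False}
  {a: True, f: False, q: False, d: False}
  {a: True, q: True, f: True, d: False}
  {a: True, q: True, f: False, d: False}
  {f: True, a: False, q: False, d: False}


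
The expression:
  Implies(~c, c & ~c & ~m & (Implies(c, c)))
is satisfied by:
  {c: True}


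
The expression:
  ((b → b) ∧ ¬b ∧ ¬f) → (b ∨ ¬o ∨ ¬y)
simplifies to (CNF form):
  b ∨ f ∨ ¬o ∨ ¬y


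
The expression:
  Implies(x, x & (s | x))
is always true.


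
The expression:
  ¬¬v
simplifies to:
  v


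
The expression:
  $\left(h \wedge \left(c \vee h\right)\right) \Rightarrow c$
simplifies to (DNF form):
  $c \vee \neg h$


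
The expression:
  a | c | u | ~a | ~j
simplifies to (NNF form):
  True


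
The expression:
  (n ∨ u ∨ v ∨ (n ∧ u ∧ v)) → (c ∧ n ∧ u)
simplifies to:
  (c ∨ ¬u) ∧ (n ∨ ¬u) ∧ (n ∨ ¬v) ∧ (u ∨ ¬n)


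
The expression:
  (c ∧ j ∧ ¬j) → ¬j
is always true.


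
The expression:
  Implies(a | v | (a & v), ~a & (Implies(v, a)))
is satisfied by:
  {v: False, a: False}


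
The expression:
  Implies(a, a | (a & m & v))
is always true.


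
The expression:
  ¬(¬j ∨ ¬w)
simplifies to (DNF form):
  j ∧ w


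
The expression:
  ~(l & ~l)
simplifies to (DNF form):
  True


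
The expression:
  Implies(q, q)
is always true.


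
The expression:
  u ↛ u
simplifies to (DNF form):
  False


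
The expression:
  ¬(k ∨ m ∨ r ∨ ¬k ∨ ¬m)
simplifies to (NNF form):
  False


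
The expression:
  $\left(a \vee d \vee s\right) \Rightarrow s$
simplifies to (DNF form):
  $s \vee \left(\neg a \wedge \neg d\right)$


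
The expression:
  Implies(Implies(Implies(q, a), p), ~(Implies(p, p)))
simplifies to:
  ~p & (a | ~q)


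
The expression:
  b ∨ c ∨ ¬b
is always true.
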